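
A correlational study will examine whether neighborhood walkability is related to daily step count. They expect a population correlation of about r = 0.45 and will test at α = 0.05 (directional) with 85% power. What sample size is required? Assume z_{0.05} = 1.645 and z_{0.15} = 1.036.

Fisher's z: C = ½·ln((1+r)/(1−r)) = ½·ln(2.6364) = 0.4847.
n = ((z_{α} + z_β)/C)² + 3.
(1.645 + 1.036) / 0.4847 = 2.681 / 0.4847 = 5.531.
n = 5.531² + 3 = 30.59 + 3 = 33.6.
Round up.

n = 34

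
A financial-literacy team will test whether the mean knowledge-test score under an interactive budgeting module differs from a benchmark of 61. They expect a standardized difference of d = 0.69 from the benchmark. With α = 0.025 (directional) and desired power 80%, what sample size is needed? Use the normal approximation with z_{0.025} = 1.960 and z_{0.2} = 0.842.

For a one-sample test: n = ((z_{α} + z_β) / d)².
z_{α} + z_β = 1.960 + 0.842 = 2.802.
n = (2.802 / 0.69)² = 4.061² = 16.49.
Round up.

n = 17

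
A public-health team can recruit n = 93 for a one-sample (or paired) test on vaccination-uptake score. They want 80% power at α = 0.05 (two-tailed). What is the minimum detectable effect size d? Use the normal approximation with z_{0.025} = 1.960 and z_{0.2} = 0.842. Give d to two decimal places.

For a single sample (or paired design) of n = 93: d_min = (z_{α/2} + z_β)/√n.
z-sum = 1.960 + 0.842 = 2.802.
d_min = 2.802 / √93 = 2.802 / 9.644 = 0.291.

d_min ≈ 0.29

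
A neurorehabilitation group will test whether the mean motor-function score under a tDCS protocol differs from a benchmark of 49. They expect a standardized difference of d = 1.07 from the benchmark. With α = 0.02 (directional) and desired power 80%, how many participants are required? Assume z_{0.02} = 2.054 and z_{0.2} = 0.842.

n = 8

For a one-sample test: n = ((z_{α} + z_β) / d)².
z_{α} + z_β = 2.054 + 0.842 = 2.896.
n = (2.896 / 1.07)² = 2.707² = 7.33.
Round up.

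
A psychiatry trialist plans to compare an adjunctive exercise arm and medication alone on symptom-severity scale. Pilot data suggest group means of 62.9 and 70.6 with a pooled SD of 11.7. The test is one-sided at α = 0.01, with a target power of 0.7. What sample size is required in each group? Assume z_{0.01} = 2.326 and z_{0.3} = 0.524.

Cohen's d = |M₁ − M₂| / SD_pooled = |62.9 − 70.6| / 11.7 = 7.7 / 11.7 = 0.658.
For two independent groups with equal n: n = 2·((z_{α} + z_β) / d)².
z_{α} + z_β = 2.326 + 0.524 = 2.850.
n = 2 × (2.850 / 0.658)² = 2 × 4.331² = 2 × 18.76 = 37.5.
Round up to the next whole participant.

n = 38 per group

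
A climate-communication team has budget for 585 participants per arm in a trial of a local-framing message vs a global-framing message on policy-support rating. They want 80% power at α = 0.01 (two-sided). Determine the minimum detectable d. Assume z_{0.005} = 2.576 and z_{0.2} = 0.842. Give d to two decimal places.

d_min ≈ 0.20

For two independent groups of n = 585 each: d_min = (z_{α/2} + z_β)·√(2/n).
z-sum = 2.576 + 0.842 = 3.418.
d_min = 3.418 × √(2/585) = 3.418 × 0.0585 = 0.200.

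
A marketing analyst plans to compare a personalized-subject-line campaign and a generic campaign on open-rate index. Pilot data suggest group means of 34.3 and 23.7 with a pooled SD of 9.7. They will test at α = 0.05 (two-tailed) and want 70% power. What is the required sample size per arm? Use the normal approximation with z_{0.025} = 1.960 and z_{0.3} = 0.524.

n = 11 per group

Cohen's d = |M₁ − M₂| / SD_pooled = |34.3 − 23.7| / 9.7 = 10.6 / 9.7 = 1.093.
For two independent groups with equal n: n = 2·((z_{α/2} + z_β) / d)².
z_{α/2} + z_β = 1.960 + 0.524 = 2.484.
n = 2 × (2.484 / 1.093)² = 2 × 2.273² = 2 × 5.16 = 10.3.
Round up to the next whole participant.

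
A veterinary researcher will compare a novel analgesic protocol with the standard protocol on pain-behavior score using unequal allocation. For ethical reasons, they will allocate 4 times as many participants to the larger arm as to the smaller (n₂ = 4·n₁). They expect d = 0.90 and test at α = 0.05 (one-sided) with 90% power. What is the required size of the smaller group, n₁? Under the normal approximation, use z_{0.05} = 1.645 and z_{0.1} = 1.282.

With allocation ratio k = n₂/n₁ = 4, Var(x̄₁−x̄₂) = σ²(1/n₁ + 1/(k·n₁)) = σ²·(k+1)/(k·n₁).
So n₁ = (1 + 1/k)·((z_{α} + z_β)/d)² = 1.250 × (2.927/0.90)².
n₁ = 1.250 × 10.58 = 13.2.
Round up: n₁ = 14, giving n₂ = 4 × 14 = 56.

n₁ = 14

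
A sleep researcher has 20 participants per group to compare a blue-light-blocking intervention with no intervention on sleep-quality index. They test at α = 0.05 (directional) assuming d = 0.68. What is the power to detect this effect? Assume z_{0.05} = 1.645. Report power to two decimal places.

For two equal groups, power = Φ(d·√(n/2) − z_{α}).
d·√(n/2) = 0.68 × √(20/2) = 0.68 × 3.162 = 2.150.
z_β = 2.150 − 1.645 = 0.505.
Power = Φ(0.505) = 0.693.

power ≈ 0.69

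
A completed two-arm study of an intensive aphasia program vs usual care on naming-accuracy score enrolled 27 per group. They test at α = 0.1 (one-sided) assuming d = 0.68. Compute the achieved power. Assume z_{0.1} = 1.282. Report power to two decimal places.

For two equal groups, power = Φ(d·√(n/2) − z_{α}).
d·√(n/2) = 0.68 × √(27/2) = 0.68 × 3.674 = 2.498.
z_β = 2.498 − 1.282 = 1.216.
Power = Φ(1.216) = 0.888.

power ≈ 0.89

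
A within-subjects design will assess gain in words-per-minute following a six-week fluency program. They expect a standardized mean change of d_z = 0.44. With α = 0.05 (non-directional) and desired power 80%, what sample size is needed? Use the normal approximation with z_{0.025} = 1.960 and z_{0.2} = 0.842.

n = 41 pairs

For a paired (one-sample on differences) test: n = ((z_{α/2} + z_β) / d)².
z_{α/2} + z_β = 1.960 + 0.842 = 2.802.
n = (2.802 / 0.44)² = 6.368² = 40.55.
Round up.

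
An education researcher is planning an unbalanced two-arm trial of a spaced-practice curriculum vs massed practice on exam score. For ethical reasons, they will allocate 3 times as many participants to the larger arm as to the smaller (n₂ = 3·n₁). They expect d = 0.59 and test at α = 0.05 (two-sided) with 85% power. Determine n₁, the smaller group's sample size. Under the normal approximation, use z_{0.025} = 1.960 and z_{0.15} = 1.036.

With allocation ratio k = n₂/n₁ = 3, Var(x̄₁−x̄₂) = σ²(1/n₁ + 1/(k·n₁)) = σ²·(k+1)/(k·n₁).
So n₁ = (1 + 1/k)·((z_{α/2} + z_β)/d)² = 1.333 × (2.996/0.59)².
n₁ = 1.333 × 25.79 = 34.4.
Round up: n₁ = 35, giving n₂ = 3 × 35 = 105.

n₁ = 35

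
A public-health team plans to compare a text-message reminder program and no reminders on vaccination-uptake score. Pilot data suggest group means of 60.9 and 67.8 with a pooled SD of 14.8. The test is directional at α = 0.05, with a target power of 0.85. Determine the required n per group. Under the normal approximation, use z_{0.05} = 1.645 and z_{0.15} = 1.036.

Cohen's d = |M₁ − M₂| / SD_pooled = |60.9 − 67.8| / 14.8 = 6.9 / 14.8 = 0.466.
For two independent groups with equal n: n = 2·((z_{α} + z_β) / d)².
z_{α} + z_β = 1.645 + 1.036 = 2.681.
n = 2 × (2.681 / 0.466)² = 2 × 5.753² = 2 × 33.10 = 66.2.
Round up to the next whole participant.

n = 67 per group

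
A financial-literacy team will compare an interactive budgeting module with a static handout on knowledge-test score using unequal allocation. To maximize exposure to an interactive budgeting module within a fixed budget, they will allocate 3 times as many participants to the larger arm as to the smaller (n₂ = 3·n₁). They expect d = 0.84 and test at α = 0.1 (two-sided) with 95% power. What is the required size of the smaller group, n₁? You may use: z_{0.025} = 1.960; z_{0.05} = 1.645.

With allocation ratio k = n₂/n₁ = 3, Var(x̄₁−x̄₂) = σ²(1/n₁ + 1/(k·n₁)) = σ²·(k+1)/(k·n₁).
So n₁ = (1 + 1/k)·((z_{α/2} + z_β)/d)² = 1.333 × (3.290/0.84)².
n₁ = 1.333 × 15.34 = 20.5.
Round up: n₁ = 21, giving n₂ = 3 × 21 = 63.

n₁ = 21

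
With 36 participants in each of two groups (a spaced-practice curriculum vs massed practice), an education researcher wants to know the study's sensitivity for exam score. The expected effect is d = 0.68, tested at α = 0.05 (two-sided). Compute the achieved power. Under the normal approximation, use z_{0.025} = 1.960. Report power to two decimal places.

power ≈ 0.82

For two equal groups, power = Φ(d·√(n/2) − z_{α/2}).
d·√(n/2) = 0.68 × √(36/2) = 0.68 × 4.243 = 2.885.
z_β = 2.885 − 1.960 = 0.925.
Power = Φ(0.925) = 0.823.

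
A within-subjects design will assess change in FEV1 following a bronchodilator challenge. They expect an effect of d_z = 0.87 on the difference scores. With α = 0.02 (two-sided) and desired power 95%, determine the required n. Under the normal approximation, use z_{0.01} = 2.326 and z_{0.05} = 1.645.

For a paired (one-sample on differences) test: n = ((z_{α/2} + z_β) / d)².
z_{α/2} + z_β = 2.326 + 1.645 = 3.971.
n = (3.971 / 0.87)² = 4.564² = 20.83.
Round up.

n = 21 pairs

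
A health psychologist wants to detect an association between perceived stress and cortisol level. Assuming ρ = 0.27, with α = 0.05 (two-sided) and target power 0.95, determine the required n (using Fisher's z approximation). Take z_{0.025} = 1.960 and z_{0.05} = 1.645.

Fisher's z: C = ½·ln((1+r)/(1−r)) = ½·ln(1.7397) = 0.2769.
n = ((z_{α/2} + z_β)/C)² + 3.
(1.960 + 1.645) / 0.2769 = 3.605 / 0.2769 = 13.019.
n = 13.019² + 3 = 169.50 + 3 = 172.5.
Round up.

n = 173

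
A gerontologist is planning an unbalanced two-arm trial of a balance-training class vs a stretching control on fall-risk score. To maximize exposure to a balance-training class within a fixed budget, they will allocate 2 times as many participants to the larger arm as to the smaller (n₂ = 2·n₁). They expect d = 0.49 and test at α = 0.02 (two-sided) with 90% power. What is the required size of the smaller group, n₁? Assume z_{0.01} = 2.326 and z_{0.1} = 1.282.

n₁ = 82

With allocation ratio k = n₂/n₁ = 2, Var(x̄₁−x̄₂) = σ²(1/n₁ + 1/(k·n₁)) = σ²·(k+1)/(k·n₁).
So n₁ = (1 + 1/k)·((z_{α/2} + z_β)/d)² = 1.500 × (3.608/0.49)².
n₁ = 1.500 × 54.22 = 81.3.
Round up: n₁ = 82, giving n₂ = 2 × 82 = 164.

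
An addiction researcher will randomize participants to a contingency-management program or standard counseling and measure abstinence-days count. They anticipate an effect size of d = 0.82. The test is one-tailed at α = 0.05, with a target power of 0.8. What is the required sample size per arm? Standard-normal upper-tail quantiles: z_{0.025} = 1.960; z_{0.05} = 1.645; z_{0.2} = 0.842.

For two independent groups with equal n: n = 2·((z_{α} + z_β) / d)².
z_{α} + z_β = 1.645 + 0.842 = 2.487.
n = 2 × (2.487 / 0.82)² = 2 × 3.033² = 2 × 9.20 = 18.4.
Round up to the next whole participant.

n = 19 per group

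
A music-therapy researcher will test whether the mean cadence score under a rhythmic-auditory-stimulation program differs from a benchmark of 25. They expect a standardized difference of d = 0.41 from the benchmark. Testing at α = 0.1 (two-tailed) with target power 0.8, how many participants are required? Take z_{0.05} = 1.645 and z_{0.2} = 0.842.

n = 37

For a one-sample test: n = ((z_{α/2} + z_β) / d)².
z_{α/2} + z_β = 1.645 + 0.842 = 2.487.
n = (2.487 / 0.41)² = 6.066² = 36.79.
Round up.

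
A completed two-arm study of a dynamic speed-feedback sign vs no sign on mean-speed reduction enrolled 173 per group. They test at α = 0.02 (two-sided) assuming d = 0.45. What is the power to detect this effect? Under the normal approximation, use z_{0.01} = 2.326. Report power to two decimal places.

For two equal groups, power = Φ(d·√(n/2) − z_{α/2}).
d·√(n/2) = 0.45 × √(173/2) = 0.45 × 9.301 = 4.185.
z_β = 4.185 − 2.326 = 1.859.
Power = Φ(1.859) = 0.969.

power ≈ 0.97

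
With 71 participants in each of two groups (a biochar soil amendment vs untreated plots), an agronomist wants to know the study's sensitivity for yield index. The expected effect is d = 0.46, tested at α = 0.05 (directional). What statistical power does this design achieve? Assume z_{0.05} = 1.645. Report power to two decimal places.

power ≈ 0.86

For two equal groups, power = Φ(d·√(n/2) − z_{α}).
d·√(n/2) = 0.46 × √(71/2) = 0.46 × 5.958 = 2.741.
z_β = 2.741 − 1.645 = 1.096.
Power = Φ(1.096) = 0.863.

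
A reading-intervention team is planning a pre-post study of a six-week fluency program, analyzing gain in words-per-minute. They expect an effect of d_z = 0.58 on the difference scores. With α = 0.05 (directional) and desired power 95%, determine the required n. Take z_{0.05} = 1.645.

n = 33 pairs

For a paired (one-sample on differences) test: n = ((z_{α} + z_β) / d)².
z_{α} + z_β = 1.645 + 1.645 = 3.290.
n = (3.290 / 0.58)² = 5.672² = 32.18.
Round up.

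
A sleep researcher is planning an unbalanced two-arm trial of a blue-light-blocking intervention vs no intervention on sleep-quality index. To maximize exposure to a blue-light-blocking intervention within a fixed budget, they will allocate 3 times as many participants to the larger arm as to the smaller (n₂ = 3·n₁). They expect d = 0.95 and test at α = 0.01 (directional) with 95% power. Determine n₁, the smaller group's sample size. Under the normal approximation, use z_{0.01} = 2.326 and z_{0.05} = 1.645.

n₁ = 24

With allocation ratio k = n₂/n₁ = 3, Var(x̄₁−x̄₂) = σ²(1/n₁ + 1/(k·n₁)) = σ²·(k+1)/(k·n₁).
So n₁ = (1 + 1/k)·((z_{α} + z_β)/d)² = 1.333 × (3.971/0.95)².
n₁ = 1.333 × 17.47 = 23.3.
Round up: n₁ = 24, giving n₂ = 3 × 24 = 72.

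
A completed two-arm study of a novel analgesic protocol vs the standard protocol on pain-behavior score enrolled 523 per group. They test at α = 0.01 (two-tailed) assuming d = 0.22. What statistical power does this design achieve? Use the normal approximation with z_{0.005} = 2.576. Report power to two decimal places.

For two equal groups, power = Φ(d·√(n/2) − z_{α/2}).
d·√(n/2) = 0.22 × √(523/2) = 0.22 × 16.171 = 3.558.
z_β = 3.558 − 2.576 = 0.982.
Power = Φ(0.982) = 0.837.

power ≈ 0.84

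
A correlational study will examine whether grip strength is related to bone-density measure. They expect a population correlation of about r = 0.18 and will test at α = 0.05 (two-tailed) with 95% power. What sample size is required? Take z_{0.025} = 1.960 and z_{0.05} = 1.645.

Fisher's z: C = ½·ln((1+r)/(1−r)) = ½·ln(1.4390) = 0.1820.
n = ((z_{α/2} + z_β)/C)² + 3.
(1.960 + 1.645) / 0.1820 = 3.605 / 0.1820 = 19.808.
n = 19.808² + 3 = 392.34 + 3 = 395.3.
Round up.

n = 396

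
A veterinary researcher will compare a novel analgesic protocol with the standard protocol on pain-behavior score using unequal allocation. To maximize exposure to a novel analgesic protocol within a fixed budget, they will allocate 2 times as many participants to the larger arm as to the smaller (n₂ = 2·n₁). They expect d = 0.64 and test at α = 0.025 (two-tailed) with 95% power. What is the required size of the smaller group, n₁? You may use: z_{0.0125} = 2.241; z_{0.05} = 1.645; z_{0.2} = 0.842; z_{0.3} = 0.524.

n₁ = 56

With allocation ratio k = n₂/n₁ = 2, Var(x̄₁−x̄₂) = σ²(1/n₁ + 1/(k·n₁)) = σ²·(k+1)/(k·n₁).
So n₁ = (1 + 1/k)·((z_{α/2} + z_β)/d)² = 1.500 × (3.886/0.64)².
n₁ = 1.500 × 36.87 = 55.3.
Round up: n₁ = 56, giving n₂ = 2 × 56 = 112.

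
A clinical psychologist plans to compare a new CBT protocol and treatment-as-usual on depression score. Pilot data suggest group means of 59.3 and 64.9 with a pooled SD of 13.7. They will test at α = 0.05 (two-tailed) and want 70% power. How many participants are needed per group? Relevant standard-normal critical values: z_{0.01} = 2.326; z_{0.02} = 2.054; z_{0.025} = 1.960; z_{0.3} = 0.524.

n = 74 per group

Cohen's d = |M₁ − M₂| / SD_pooled = |59.3 − 64.9| / 13.7 = 5.6 / 13.7 = 0.409.
For two independent groups with equal n: n = 2·((z_{α/2} + z_β) / d)².
z_{α/2} + z_β = 1.960 + 0.524 = 2.484.
n = 2 × (2.484 / 0.409)² = 2 × 6.073² = 2 × 36.89 = 73.8.
Round up to the next whole participant.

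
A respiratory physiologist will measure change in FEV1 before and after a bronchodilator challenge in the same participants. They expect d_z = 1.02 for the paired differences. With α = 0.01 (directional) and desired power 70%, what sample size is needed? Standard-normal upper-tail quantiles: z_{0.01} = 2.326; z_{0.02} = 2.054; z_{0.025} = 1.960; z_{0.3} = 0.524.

n = 8 pairs

For a paired (one-sample on differences) test: n = ((z_{α} + z_β) / d)².
z_{α} + z_β = 2.326 + 0.524 = 2.850.
n = (2.850 / 1.02)² = 2.794² = 7.81.
Round up.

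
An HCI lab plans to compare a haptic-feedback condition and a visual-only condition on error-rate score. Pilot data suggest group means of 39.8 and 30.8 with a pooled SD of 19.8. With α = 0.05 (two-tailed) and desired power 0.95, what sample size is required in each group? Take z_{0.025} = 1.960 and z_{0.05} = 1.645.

n = 126 per group

Cohen's d = |M₁ − M₂| / SD_pooled = |39.8 − 30.8| / 19.8 = 9.0 / 19.8 = 0.455.
For two independent groups with equal n: n = 2·((z_{α/2} + z_β) / d)².
z_{α/2} + z_β = 1.960 + 1.645 = 3.605.
n = 2 × (3.605 / 0.455)² = 2 × 7.923² = 2 × 62.78 = 125.6.
Round up to the next whole participant.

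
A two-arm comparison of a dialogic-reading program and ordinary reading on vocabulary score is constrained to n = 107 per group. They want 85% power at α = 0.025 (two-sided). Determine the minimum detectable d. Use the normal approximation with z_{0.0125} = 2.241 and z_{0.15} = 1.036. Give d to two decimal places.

d_min ≈ 0.45

For two independent groups of n = 107 each: d_min = (z_{α/2} + z_β)·√(2/n).
z-sum = 2.241 + 1.036 = 3.277.
d_min = 3.277 × √(2/107) = 3.277 × 0.1367 = 0.448.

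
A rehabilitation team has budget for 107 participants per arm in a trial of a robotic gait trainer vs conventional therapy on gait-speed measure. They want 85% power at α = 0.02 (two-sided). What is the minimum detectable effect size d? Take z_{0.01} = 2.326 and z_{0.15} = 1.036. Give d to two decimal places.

d_min ≈ 0.46

For two independent groups of n = 107 each: d_min = (z_{α/2} + z_β)·√(2/n).
z-sum = 2.326 + 1.036 = 3.362.
d_min = 3.362 × √(2/107) = 3.362 × 0.1367 = 0.460.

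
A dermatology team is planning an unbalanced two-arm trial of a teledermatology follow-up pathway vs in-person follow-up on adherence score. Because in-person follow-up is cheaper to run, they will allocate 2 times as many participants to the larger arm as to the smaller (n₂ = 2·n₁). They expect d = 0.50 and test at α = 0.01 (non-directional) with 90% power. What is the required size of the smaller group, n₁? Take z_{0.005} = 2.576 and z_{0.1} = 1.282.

With allocation ratio k = n₂/n₁ = 2, Var(x̄₁−x̄₂) = σ²(1/n₁ + 1/(k·n₁)) = σ²·(k+1)/(k·n₁).
So n₁ = (1 + 1/k)·((z_{α/2} + z_β)/d)² = 1.500 × (3.858/0.50)².
n₁ = 1.500 × 59.54 = 89.3.
Round up: n₁ = 90, giving n₂ = 2 × 90 = 180.

n₁ = 90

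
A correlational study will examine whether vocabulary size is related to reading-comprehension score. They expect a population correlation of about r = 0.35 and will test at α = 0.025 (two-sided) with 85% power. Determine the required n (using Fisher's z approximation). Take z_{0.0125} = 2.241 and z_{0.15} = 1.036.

Fisher's z: C = ½·ln((1+r)/(1−r)) = ½·ln(2.0769) = 0.3654.
n = ((z_{α/2} + z_β)/C)² + 3.
(2.241 + 1.036) / 0.3654 = 3.277 / 0.3654 = 8.968.
n = 8.968² + 3 = 80.43 + 3 = 83.4.
Round up.

n = 84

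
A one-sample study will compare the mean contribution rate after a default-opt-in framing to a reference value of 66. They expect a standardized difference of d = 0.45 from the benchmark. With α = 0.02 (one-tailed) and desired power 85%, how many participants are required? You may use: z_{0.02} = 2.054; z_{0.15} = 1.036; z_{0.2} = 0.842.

For a one-sample test: n = ((z_{α} + z_β) / d)².
z_{α} + z_β = 2.054 + 1.036 = 3.090.
n = (3.090 / 0.45)² = 6.867² = 47.15.
Round up.

n = 48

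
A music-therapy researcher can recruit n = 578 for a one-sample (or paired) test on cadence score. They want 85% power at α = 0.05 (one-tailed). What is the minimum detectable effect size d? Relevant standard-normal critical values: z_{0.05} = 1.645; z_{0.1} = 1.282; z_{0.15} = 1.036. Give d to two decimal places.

For a single sample (or paired design) of n = 578: d_min = (z_{α} + z_β)/√n.
z-sum = 1.645 + 1.036 = 2.681.
d_min = 2.681 / √578 = 2.681 / 24.042 = 0.112.

d_min ≈ 0.11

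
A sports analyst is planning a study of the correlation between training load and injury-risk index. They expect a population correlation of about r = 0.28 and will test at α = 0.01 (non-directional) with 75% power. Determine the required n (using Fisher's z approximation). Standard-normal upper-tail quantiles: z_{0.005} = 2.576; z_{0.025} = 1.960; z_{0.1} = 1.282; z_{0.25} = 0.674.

Fisher's z: C = ½·ln((1+r)/(1−r)) = ½·ln(1.7778) = 0.2877.
n = ((z_{α/2} + z_β)/C)² + 3.
(2.576 + 0.674) / 0.2877 = 3.250 / 0.2877 = 11.296.
n = 11.296² + 3 = 127.61 + 3 = 130.6.
Round up.

n = 131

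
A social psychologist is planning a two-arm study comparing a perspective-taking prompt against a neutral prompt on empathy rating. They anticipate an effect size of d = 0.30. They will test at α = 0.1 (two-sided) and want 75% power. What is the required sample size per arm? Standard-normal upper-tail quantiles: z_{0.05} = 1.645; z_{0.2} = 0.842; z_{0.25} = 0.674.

For two independent groups with equal n: n = 2·((z_{α/2} + z_β) / d)².
z_{α/2} + z_β = 1.645 + 0.674 = 2.319.
n = 2 × (2.319 / 0.30)² = 2 × 7.730² = 2 × 59.75 = 119.5.
Round up to the next whole participant.

n = 120 per group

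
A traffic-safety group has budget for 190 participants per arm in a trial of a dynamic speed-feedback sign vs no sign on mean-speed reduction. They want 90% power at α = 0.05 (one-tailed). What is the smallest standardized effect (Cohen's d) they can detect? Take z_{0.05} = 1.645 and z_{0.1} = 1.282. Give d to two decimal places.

d_min ≈ 0.30

For two independent groups of n = 190 each: d_min = (z_{α} + z_β)·√(2/n).
z-sum = 1.645 + 1.282 = 2.927.
d_min = 2.927 × √(2/190) = 2.927 × 0.1026 = 0.300.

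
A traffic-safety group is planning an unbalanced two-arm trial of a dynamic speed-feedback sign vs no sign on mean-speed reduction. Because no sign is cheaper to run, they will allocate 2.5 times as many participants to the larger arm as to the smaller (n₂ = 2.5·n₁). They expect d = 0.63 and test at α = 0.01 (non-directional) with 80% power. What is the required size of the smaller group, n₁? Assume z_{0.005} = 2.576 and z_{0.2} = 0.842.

With allocation ratio k = n₂/n₁ = 2.5, Var(x̄₁−x̄₂) = σ²(1/n₁ + 1/(k·n₁)) = σ²·(k+1)/(k·n₁).
So n₁ = (1 + 1/k)·((z_{α/2} + z_β)/d)² = 1.400 × (3.418/0.63)².
n₁ = 1.400 × 29.43 = 41.2.
Round up: n₁ = 42, giving n₂ = 2.5 × 42 = 105.

n₁ = 42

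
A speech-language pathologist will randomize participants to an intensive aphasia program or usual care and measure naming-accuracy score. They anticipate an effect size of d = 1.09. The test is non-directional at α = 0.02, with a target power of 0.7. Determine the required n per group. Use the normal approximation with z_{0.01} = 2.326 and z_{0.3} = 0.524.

For two independent groups with equal n: n = 2·((z_{α/2} + z_β) / d)².
z_{α/2} + z_β = 2.326 + 0.524 = 2.850.
n = 2 × (2.850 / 1.09)² = 2 × 2.615² = 2 × 6.84 = 13.7.
Round up to the next whole participant.

n = 14 per group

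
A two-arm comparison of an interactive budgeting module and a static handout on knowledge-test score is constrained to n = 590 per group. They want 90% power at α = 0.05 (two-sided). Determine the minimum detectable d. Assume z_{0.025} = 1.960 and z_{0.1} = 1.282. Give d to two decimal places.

d_min ≈ 0.19

For two independent groups of n = 590 each: d_min = (z_{α/2} + z_β)·√(2/n).
z-sum = 1.960 + 1.282 = 3.242.
d_min = 3.242 × √(2/590) = 3.242 × 0.0582 = 0.189.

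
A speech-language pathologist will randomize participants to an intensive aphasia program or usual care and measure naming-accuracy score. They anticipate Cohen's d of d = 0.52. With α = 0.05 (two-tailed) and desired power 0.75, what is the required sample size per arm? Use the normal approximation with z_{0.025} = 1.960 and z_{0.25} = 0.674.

n = 52 per group

For two independent groups with equal n: n = 2·((z_{α/2} + z_β) / d)².
z_{α/2} + z_β = 1.960 + 0.674 = 2.634.
n = 2 × (2.634 / 0.52)² = 2 × 5.065² = 2 × 25.66 = 51.3.
Round up to the next whole participant.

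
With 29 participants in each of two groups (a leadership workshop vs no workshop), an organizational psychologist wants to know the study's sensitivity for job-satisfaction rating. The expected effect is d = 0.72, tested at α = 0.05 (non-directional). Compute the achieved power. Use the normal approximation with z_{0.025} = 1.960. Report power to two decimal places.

For two equal groups, power = Φ(d·√(n/2) − z_{α/2}).
d·√(n/2) = 0.72 × √(29/2) = 0.72 × 3.808 = 2.742.
z_β = 2.742 − 1.960 = 0.782.
Power = Φ(0.782) = 0.783.

power ≈ 0.78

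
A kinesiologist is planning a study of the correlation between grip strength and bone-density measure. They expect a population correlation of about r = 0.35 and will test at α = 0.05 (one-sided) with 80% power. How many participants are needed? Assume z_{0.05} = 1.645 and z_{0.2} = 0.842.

Fisher's z: C = ½·ln((1+r)/(1−r)) = ½·ln(2.0769) = 0.3654.
n = ((z_{α} + z_β)/C)² + 3.
(1.645 + 0.842) / 0.3654 = 2.487 / 0.3654 = 6.806.
n = 6.806² + 3 = 46.32 + 3 = 49.3.
Round up.

n = 50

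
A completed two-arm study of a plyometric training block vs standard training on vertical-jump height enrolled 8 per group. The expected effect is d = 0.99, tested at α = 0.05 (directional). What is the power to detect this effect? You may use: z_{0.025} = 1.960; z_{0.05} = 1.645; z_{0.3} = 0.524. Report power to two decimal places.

power ≈ 0.63

For two equal groups, power = Φ(d·√(n/2) − z_{α}).
d·√(n/2) = 0.99 × √(8/2) = 0.99 × 2.000 = 1.980.
z_β = 1.980 − 1.645 = 0.335.
Power = Φ(0.335) = 0.631.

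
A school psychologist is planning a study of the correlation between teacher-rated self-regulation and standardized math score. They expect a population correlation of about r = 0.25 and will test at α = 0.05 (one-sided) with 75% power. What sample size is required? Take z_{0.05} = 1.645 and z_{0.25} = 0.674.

n = 86

Fisher's z: C = ½·ln((1+r)/(1−r)) = ½·ln(1.6667) = 0.2554.
n = ((z_{α} + z_β)/C)² + 3.
(1.645 + 0.674) / 0.2554 = 2.319 / 0.2554 = 9.080.
n = 9.080² + 3 = 82.44 + 3 = 85.4.
Round up.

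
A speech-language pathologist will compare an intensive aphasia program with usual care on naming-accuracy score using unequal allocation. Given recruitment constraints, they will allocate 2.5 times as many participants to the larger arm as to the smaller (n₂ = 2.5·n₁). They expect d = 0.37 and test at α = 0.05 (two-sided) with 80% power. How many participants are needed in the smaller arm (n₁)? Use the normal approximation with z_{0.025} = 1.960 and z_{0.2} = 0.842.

With allocation ratio k = n₂/n₁ = 2.5, Var(x̄₁−x̄₂) = σ²(1/n₁ + 1/(k·n₁)) = σ²·(k+1)/(k·n₁).
So n₁ = (1 + 1/k)·((z_{α/2} + z_β)/d)² = 1.400 × (2.802/0.37)².
n₁ = 1.400 × 57.35 = 80.3.
Round up: n₁ = 81, giving n₂ = ⌈2.5 × 81⌉ = ⌈202.5⌉ = 203.

n₁ = 81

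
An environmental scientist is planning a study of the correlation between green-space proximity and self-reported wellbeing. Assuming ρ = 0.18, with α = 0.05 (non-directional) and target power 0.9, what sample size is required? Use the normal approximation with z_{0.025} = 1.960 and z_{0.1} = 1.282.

Fisher's z: C = ½·ln((1+r)/(1−r)) = ½·ln(1.4390) = 0.1820.
n = ((z_{α/2} + z_β)/C)² + 3.
(1.960 + 1.282) / 0.1820 = 3.242 / 0.1820 = 17.813.
n = 17.813² + 3 = 317.31 + 3 = 320.3.
Round up.

n = 321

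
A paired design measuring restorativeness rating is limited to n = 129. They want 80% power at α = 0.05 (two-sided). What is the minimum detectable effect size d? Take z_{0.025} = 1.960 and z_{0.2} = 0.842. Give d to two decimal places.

d_min ≈ 0.25

For a single sample (or paired design) of n = 129: d_min = (z_{α/2} + z_β)/√n.
z-sum = 1.960 + 0.842 = 2.802.
d_min = 2.802 / √129 = 2.802 / 11.358 = 0.247.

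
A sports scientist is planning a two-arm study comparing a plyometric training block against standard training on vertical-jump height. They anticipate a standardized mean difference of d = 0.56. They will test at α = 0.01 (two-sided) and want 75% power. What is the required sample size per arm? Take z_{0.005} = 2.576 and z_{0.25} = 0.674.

n = 68 per group

For two independent groups with equal n: n = 2·((z_{α/2} + z_β) / d)².
z_{α/2} + z_β = 2.576 + 0.674 = 3.250.
n = 2 × (3.250 / 0.56)² = 2 × 5.804² = 2 × 33.68 = 67.4.
Round up to the next whole participant.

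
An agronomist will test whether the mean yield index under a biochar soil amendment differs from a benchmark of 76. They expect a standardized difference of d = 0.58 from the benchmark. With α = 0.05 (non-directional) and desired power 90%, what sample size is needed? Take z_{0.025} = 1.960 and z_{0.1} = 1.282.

For a one-sample test: n = ((z_{α/2} + z_β) / d)².
z_{α/2} + z_β = 1.960 + 1.282 = 3.242.
n = (3.242 / 0.58)² = 5.590² = 31.24.
Round up.

n = 32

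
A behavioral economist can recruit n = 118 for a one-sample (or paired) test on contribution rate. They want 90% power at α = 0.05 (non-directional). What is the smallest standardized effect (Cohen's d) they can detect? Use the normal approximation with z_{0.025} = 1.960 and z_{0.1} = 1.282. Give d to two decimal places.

d_min ≈ 0.30

For a single sample (or paired design) of n = 118: d_min = (z_{α/2} + z_β)/√n.
z-sum = 1.960 + 1.282 = 3.242.
d_min = 3.242 / √118 = 3.242 / 10.863 = 0.298.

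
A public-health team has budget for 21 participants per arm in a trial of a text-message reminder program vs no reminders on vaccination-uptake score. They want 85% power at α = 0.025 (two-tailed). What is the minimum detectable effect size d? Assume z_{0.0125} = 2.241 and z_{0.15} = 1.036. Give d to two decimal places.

d_min ≈ 1.01

For two independent groups of n = 21 each: d_min = (z_{α/2} + z_β)·√(2/n).
z-sum = 2.241 + 1.036 = 3.277.
d_min = 3.277 × √(2/21) = 3.277 × 0.3086 = 1.011.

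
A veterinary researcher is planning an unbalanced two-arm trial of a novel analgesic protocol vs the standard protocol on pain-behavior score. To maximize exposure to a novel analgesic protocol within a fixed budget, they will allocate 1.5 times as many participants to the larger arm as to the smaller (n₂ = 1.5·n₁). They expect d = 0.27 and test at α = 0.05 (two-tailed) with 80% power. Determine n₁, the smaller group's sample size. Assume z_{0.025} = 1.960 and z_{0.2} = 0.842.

n₁ = 180

With allocation ratio k = n₂/n₁ = 1.5, Var(x̄₁−x̄₂) = σ²(1/n₁ + 1/(k·n₁)) = σ²·(k+1)/(k·n₁).
So n₁ = (1 + 1/k)·((z_{α/2} + z_β)/d)² = 1.667 × (2.802/0.27)².
n₁ = 1.667 × 107.70 = 179.5.
Round up: n₁ = 180, giving n₂ = 1.5 × 180 = 270.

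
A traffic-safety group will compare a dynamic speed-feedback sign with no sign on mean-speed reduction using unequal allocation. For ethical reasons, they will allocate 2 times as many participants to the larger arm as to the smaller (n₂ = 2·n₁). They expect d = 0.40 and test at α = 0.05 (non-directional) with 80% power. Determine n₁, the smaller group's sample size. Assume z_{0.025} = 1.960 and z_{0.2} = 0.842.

n₁ = 74

With allocation ratio k = n₂/n₁ = 2, Var(x̄₁−x̄₂) = σ²(1/n₁ + 1/(k·n₁)) = σ²·(k+1)/(k·n₁).
So n₁ = (1 + 1/k)·((z_{α/2} + z_β)/d)² = 1.500 × (2.802/0.40)².
n₁ = 1.500 × 49.07 = 73.6.
Round up: n₁ = 74, giving n₂ = 2 × 74 = 148.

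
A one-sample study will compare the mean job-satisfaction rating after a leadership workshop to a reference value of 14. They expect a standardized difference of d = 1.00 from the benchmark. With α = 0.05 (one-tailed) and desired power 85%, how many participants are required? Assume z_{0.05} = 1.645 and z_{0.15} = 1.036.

For a one-sample test: n = ((z_{α} + z_β) / d)².
z_{α} + z_β = 1.645 + 1.036 = 2.681.
n = (2.681 / 1.00)² = 2.681² = 7.19.
Round up.

n = 8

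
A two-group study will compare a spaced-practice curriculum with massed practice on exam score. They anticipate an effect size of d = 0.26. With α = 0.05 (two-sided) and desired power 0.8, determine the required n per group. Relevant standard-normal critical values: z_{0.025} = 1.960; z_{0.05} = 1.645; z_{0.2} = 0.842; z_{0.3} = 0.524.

For two independent groups with equal n: n = 2·((z_{α/2} + z_β) / d)².
z_{α/2} + z_β = 1.960 + 0.842 = 2.802.
n = 2 × (2.802 / 0.26)² = 2 × 10.777² = 2 × 116.14 = 232.3.
Round up to the next whole participant.

n = 233 per group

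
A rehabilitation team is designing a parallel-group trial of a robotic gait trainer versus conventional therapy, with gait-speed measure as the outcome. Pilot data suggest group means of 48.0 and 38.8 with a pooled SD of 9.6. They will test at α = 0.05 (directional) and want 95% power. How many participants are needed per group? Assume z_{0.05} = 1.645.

n = 24 per group

Cohen's d = |M₁ − M₂| / SD_pooled = |48.0 − 38.8| / 9.6 = 9.2 / 9.6 = 0.958.
For two independent groups with equal n: n = 2·((z_{α} + z_β) / d)².
z_{α} + z_β = 1.645 + 1.645 = 3.290.
n = 2 × (3.290 / 0.958)² = 2 × 3.434² = 2 × 11.79 = 23.6.
Round up to the next whole participant.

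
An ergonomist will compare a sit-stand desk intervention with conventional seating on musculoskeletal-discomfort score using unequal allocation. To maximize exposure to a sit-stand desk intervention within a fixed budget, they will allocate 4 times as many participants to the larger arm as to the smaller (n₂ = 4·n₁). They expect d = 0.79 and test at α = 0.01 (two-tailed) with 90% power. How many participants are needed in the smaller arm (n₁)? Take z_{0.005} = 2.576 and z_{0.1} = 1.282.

With allocation ratio k = n₂/n₁ = 4, Var(x̄₁−x̄₂) = σ²(1/n₁ + 1/(k·n₁)) = σ²·(k+1)/(k·n₁).
So n₁ = (1 + 1/k)·((z_{α/2} + z_β)/d)² = 1.250 × (3.858/0.79)².
n₁ = 1.250 × 23.85 = 29.8.
Round up: n₁ = 30, giving n₂ = 4 × 30 = 120.

n₁ = 30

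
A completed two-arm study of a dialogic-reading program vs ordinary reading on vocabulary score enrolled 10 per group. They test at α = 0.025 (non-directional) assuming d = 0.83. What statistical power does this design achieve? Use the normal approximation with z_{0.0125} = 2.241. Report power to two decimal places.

For two equal groups, power = Φ(d·√(n/2) − z_{α/2}).
d·√(n/2) = 0.83 × √(10/2) = 0.83 × 2.236 = 1.856.
z_β = 1.856 − 2.241 = -0.385.
Power = Φ(-0.385) = 0.350.

power ≈ 0.35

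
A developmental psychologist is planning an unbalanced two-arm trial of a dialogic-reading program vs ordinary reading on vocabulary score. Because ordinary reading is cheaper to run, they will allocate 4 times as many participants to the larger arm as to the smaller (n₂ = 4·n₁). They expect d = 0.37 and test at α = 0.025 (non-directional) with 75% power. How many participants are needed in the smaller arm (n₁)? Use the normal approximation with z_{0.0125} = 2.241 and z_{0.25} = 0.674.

With allocation ratio k = n₂/n₁ = 4, Var(x̄₁−x̄₂) = σ²(1/n₁ + 1/(k·n₁)) = σ²·(k+1)/(k·n₁).
So n₁ = (1 + 1/k)·((z_{α/2} + z_β)/d)² = 1.250 × (2.915/0.37)².
n₁ = 1.250 × 62.07 = 77.6.
Round up: n₁ = 78, giving n₂ = 4 × 78 = 312.

n₁ = 78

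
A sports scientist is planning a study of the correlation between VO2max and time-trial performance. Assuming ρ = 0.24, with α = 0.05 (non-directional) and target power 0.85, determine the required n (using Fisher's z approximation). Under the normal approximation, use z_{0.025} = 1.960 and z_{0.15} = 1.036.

n = 153

Fisher's z: C = ½·ln((1+r)/(1−r)) = ½·ln(1.6316) = 0.2448.
n = ((z_{α/2} + z_β)/C)² + 3.
(1.960 + 1.036) / 0.2448 = 2.996 / 0.2448 = 12.239.
n = 12.239² + 3 = 149.78 + 3 = 152.8.
Round up.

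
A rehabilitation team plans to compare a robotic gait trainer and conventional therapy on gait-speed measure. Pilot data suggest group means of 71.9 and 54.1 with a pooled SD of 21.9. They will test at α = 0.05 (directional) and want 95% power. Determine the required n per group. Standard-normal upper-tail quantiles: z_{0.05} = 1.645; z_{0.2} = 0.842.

n = 33 per group

Cohen's d = |M₁ − M₂| / SD_pooled = |71.9 − 54.1| / 21.9 = 17.8 / 21.9 = 0.813.
For two independent groups with equal n: n = 2·((z_{α} + z_β) / d)².
z_{α} + z_β = 1.645 + 1.645 = 3.290.
n = 2 × (3.290 / 0.813)² = 2 × 4.047² = 2 × 16.38 = 32.8.
Round up to the next whole participant.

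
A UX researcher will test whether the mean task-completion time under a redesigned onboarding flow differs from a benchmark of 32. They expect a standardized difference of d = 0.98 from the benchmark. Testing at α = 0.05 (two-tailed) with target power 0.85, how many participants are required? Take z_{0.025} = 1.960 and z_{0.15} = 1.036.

n = 10

For a one-sample test: n = ((z_{α/2} + z_β) / d)².
z_{α/2} + z_β = 1.960 + 1.036 = 2.996.
n = (2.996 / 0.98)² = 3.057² = 9.35.
Round up.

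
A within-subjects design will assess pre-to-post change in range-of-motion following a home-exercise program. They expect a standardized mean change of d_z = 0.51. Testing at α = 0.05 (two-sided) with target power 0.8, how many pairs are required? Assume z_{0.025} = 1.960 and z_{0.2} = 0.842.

n = 31 pairs

For a paired (one-sample on differences) test: n = ((z_{α/2} + z_β) / d)².
z_{α/2} + z_β = 1.960 + 0.842 = 2.802.
n = (2.802 / 0.51)² = 5.494² = 30.19.
Round up.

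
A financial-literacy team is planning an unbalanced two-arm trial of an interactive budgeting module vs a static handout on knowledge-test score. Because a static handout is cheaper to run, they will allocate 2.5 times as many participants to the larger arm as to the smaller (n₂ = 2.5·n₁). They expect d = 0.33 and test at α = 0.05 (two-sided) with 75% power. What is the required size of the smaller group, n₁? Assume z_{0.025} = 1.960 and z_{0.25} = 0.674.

With allocation ratio k = n₂/n₁ = 2.5, Var(x̄₁−x̄₂) = σ²(1/n₁ + 1/(k·n₁)) = σ²·(k+1)/(k·n₁).
So n₁ = (1 + 1/k)·((z_{α/2} + z_β)/d)² = 1.400 × (2.634/0.33)².
n₁ = 1.400 × 63.71 = 89.2.
Round up: n₁ = 90, giving n₂ = 2.5 × 90 = 225.

n₁ = 90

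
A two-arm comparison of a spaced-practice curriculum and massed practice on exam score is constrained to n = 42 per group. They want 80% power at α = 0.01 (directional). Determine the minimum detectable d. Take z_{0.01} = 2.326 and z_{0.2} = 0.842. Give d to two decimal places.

d_min ≈ 0.69

For two independent groups of n = 42 each: d_min = (z_{α} + z_β)·√(2/n).
z-sum = 2.326 + 0.842 = 3.168.
d_min = 3.168 × √(2/42) = 3.168 × 0.2182 = 0.691.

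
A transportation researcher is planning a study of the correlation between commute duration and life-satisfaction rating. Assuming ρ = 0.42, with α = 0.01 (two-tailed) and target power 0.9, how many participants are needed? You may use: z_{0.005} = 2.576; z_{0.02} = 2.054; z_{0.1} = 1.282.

Fisher's z: C = ½·ln((1+r)/(1−r)) = ½·ln(2.4483) = 0.4477.
n = ((z_{α/2} + z_β)/C)² + 3.
(2.576 + 1.282) / 0.4477 = 3.858 / 0.4477 = 8.617.
n = 8.617² + 3 = 74.26 + 3 = 77.3.
Round up.

n = 78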